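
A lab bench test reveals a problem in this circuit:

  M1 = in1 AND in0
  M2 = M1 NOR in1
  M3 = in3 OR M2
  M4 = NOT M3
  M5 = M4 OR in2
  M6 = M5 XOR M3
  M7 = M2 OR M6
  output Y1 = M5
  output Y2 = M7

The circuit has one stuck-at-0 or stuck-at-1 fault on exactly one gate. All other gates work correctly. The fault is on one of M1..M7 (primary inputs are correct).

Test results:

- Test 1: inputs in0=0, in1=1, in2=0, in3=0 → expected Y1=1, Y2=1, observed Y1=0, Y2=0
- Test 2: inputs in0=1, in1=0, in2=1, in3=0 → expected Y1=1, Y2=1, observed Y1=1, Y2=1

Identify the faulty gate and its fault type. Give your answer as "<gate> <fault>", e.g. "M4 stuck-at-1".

M4 stuck-at-0

Fault-free values for test 1 (in0=0, in1=1, in2=0, in3=0): M1=0, M2=0, M3=0, M4=1, M5=1, M6=1, M7=1, giving Y1=1, Y2=1. Observed Y1=0, Y2=0.
Test 1: faults giving observed Y1=0, Y2=0 are {M4 stuck-at-0, M5 stuck-at-0}.
Test 2 (in0=1, in1=0, in2=1, in3=0): fault-free M1=0, M2=1, M3=1, M4=0, M5=1, M6=0, M7=1 → Y1=1, Y2=1; observed Y1=1, Y2=1. Eliminates M5 stuck-at-0.
Only M4 stuck-at-0 is consistent with every test.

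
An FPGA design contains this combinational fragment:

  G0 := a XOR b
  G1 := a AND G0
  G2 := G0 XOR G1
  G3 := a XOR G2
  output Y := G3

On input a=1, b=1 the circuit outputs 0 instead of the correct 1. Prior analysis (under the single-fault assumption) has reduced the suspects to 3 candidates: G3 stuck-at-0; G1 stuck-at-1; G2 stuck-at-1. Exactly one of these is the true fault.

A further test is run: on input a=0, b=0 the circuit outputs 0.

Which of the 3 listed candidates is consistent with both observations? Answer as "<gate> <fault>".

G3 stuck-at-0

Evaluate each candidate on input a=0, b=0:
  G3 stuck-at-0: G0=0, G1=0, G2=0, G3=0 [stuck-at-0] → 0 — matches
  G1 stuck-at-1: G0=0, G1=1 [stuck-at-1], G2=1, G3=1 → 1 — eliminated
  G2 stuck-at-1: G0=0, G1=0, G2=1 [stuck-at-1], G3=1 → 1 — eliminated
Only G3 stuck-at-0 reproduces the observed 0.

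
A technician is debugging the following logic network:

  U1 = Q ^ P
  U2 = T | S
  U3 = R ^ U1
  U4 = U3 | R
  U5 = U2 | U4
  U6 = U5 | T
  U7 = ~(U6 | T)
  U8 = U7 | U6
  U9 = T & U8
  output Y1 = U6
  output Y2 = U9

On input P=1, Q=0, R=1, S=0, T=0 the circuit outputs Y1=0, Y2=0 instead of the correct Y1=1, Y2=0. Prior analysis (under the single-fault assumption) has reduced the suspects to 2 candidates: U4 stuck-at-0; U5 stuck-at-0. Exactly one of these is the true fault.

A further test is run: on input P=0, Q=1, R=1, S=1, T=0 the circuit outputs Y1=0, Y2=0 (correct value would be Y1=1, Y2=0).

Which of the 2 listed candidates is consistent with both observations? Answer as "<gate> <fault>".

Evaluate each candidate on input P=0, Q=1, R=1, S=1, T=0:
  U4 stuck-at-0: U1=1, U2=1, U3=0, U4=0 [stuck-at-0], U5=1, U6=1, U7=0, U8=1, U9=0 → Y1=1, Y2=0 — eliminated
  U5 stuck-at-0: U1=1, U2=1, U3=0, U4=1, U5=0 [stuck-at-0], U6=0, U7=1, U8=1, U9=0 → Y1=0, Y2=0 — matches
Only U5 stuck-at-0 reproduces the observed Y1=0, Y2=0.

U5 stuck-at-0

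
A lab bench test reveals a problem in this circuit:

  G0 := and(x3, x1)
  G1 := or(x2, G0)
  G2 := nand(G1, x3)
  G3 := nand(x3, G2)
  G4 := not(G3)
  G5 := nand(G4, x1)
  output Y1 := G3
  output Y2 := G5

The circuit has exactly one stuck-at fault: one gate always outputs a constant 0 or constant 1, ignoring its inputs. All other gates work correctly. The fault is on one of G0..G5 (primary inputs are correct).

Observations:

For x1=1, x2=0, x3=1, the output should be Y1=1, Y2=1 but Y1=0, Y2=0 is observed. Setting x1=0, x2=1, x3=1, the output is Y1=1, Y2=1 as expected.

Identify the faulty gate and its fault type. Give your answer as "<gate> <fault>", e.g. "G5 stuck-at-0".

G0 stuck-at-0

Fault-free values for test 1 (x1=1, x2=0, x3=1): G0=1, G1=1, G2=0, G3=1, G4=0, G5=1, giving Y1=1, Y2=1. Observed Y1=0, Y2=0.
Test 1: faults giving observed Y1=0, Y2=0 are {G0 stuck-at-0, G1 stuck-at-0, G2 stuck-at-1, G3 stuck-at-0}.
Test 2 (x1=0, x2=1, x3=1): fault-free G0=0, G1=1, G2=0, G3=1, G4=0, G5=1 → Y1=1, Y2=1; observed Y1=1, Y2=1. Eliminates G1 stuck-at-0, G2 stuck-at-1, G3 stuck-at-0.
Only G0 stuck-at-0 is consistent with every test.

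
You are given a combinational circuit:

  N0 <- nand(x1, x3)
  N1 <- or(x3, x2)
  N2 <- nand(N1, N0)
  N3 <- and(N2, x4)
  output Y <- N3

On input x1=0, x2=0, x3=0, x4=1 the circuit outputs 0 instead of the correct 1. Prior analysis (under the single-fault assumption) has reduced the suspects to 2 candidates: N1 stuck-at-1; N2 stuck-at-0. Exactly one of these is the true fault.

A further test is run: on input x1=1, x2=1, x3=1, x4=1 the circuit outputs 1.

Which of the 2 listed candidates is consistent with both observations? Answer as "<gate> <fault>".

Evaluate each candidate on input x1=1, x2=1, x3=1, x4=1:
  N1 stuck-at-1: N0=0, N1=1 [stuck-at-1], N2=1, N3=1 → 1 — matches
  N2 stuck-at-0: N0=0, N1=1, N2=0 [stuck-at-0], N3=0 → 0 — eliminated
Only N1 stuck-at-1 reproduces the observed 1.

N1 stuck-at-1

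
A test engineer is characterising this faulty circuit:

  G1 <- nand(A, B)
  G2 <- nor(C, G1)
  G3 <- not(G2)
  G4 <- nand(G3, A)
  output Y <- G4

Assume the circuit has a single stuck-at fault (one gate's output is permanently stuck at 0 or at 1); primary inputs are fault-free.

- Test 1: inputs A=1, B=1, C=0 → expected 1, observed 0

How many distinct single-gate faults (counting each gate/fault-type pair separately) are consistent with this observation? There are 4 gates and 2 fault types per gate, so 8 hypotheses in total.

Fault-free: G1=0, G2=1, G3=0, G4=1 → 1. Observed 0.
  G1 stuck-at-0: output 1 ✗
  G1 stuck-at-1: output 0 ✓
  G2 stuck-at-0: output 0 ✓
  G2 stuck-at-1: output 1 ✗
  G3 stuck-at-0: output 1 ✗
  G3 stuck-at-1: output 0 ✓
  G4 stuck-at-0: output 0 ✓
  G4 stuck-at-1: output 1 ✗
Consistent faults: {G1 stuck-at-1, G2 stuck-at-0, G3 stuck-at-1, G4 stuck-at-0} — 4 in all.

4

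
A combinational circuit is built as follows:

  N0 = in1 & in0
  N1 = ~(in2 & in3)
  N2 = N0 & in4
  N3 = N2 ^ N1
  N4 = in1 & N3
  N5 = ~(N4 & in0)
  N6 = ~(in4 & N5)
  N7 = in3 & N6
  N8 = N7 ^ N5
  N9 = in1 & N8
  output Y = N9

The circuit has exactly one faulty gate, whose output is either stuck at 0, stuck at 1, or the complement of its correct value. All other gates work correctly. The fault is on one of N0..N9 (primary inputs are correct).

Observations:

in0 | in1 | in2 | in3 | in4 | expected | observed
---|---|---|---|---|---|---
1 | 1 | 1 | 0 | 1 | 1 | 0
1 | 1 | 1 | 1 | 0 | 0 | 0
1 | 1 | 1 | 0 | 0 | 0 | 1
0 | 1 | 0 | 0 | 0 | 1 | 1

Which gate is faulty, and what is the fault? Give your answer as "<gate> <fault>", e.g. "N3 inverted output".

Fault-free values for test 1 (in0=1, in1=1, in2=1, in3=0, in4=1): N0=1, N1=1, N2=1, N3=0, N4=0, N5=1, N6=0, N7=0, N8=1, N9=1, giving Y=1. Observed 0.
Test 1: faults giving observed 0 are {N0 stuck-at-0, N0 inverted output, N1 stuck-at-0, N1 inverted output, N2 stuck-at-0, N2 inverted output, N3 stuck-at-1, N3 inverted output, N4 stuck-at-1, N4 inverted output, N5 stuck-at-0, N5 inverted output, N7 stuck-at-1, N7 inverted output, N8 stuck-at-0, N8 inverted output, N9 stuck-at-0, N9 inverted output}.
Test 2 (in0=1, in1=1, in2=1, in3=1, in4=0): fault-free N0=1, N1=0, N2=0, N3=0, N4=0, N5=1, N6=1, N7=1, N8=0, N9=0 → 0; observed 0. Eliminates N1 inverted output, N2 inverted output, N3 stuck-at-1, N3 inverted output, N4 stuck-at-1, N4 inverted output, N5 stuck-at-0, N5 inverted output, N7 inverted output, N8 inverted output, N9 inverted output.
Test 3 (in0=1, in1=1, in2=1, in3=0, in4=0): fault-free N0=1, N1=1, N2=0, N3=1, N4=1, N5=0, N6=1, N7=0, N8=0, N9=0 → 0; observed 1. Eliminates N0 stuck-at-0, N0 inverted output, N2 stuck-at-0, N8 stuck-at-0, N9 stuck-at-0.
Test 4 (in0=0, in1=1, in2=0, in3=0, in4=0): fault-free N0=0, N1=1, N2=0, N3=1, N4=1, N5=1, N6=1, N7=0, N8=1, N9=1 → 1; observed 1. Eliminates N7 stuck-at-1.
Only N1 stuck-at-0 is consistent with every test.

N1 stuck-at-0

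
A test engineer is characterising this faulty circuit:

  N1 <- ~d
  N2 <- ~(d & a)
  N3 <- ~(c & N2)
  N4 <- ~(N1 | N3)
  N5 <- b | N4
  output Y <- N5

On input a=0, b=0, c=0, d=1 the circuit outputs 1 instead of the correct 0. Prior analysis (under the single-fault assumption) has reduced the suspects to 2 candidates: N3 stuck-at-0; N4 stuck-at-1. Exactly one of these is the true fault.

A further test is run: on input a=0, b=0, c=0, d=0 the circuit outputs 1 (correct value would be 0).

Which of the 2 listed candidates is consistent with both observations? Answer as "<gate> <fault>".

Evaluate each candidate on input a=0, b=0, c=0, d=0:
  N3 stuck-at-0: N1=1, N2=1, N3=0 [stuck-at-0], N4=0, N5=0 → 0 — eliminated
  N4 stuck-at-1: N1=1, N2=1, N3=1, N4=1 [stuck-at-1], N5=1 → 1 — matches
Only N4 stuck-at-1 reproduces the observed 1.

N4 stuck-at-1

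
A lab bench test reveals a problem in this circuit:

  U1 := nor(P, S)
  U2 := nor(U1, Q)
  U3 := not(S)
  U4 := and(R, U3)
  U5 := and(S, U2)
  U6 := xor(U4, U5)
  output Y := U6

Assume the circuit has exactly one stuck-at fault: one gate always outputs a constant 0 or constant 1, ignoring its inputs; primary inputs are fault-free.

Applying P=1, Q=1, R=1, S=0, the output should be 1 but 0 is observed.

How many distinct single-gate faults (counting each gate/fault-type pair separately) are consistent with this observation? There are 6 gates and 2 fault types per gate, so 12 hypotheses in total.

Fault-free: U1=0, U2=0, U3=1, U4=1, U5=0, U6=1 → 1. Observed 0.
  U1 stuck-at-0: output 1 ✗
  U1 stuck-at-1: output 1 ✗
  U2 stuck-at-0: output 1 ✗
  U2 stuck-at-1: output 1 ✗
  U3 stuck-at-0: output 0 ✓
  U3 stuck-at-1: output 1 ✗
  U4 stuck-at-0: output 0 ✓
  U4 stuck-at-1: output 1 ✗
  U5 stuck-at-0: output 1 ✗
  U5 stuck-at-1: output 0 ✓
  U6 stuck-at-0: output 0 ✓
  U6 stuck-at-1: output 1 ✗
Consistent faults: {U3 stuck-at-0, U4 stuck-at-0, U5 stuck-at-1, U6 stuck-at-0} — 4 in all.

4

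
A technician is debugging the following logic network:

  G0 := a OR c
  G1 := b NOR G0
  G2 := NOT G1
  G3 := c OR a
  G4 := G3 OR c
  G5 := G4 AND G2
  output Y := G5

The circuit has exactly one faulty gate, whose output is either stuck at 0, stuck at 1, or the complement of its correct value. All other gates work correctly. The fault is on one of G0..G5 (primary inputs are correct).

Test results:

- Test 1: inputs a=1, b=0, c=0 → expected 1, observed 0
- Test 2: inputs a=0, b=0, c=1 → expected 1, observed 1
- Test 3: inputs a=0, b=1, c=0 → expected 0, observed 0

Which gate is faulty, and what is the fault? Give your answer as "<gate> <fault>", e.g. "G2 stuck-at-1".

G3 stuck-at-0

Fault-free values for test 1 (a=1, b=0, c=0): G0=1, G1=0, G2=1, G3=1, G4=1, G5=1, giving Y=1. Observed 0.
Test 1: faults giving observed 0 are {G0 stuck-at-0, G0 inverted output, G1 stuck-at-1, G1 inverted output, G2 stuck-at-0, G2 inverted output, G3 stuck-at-0, G3 inverted output, G4 stuck-at-0, G4 inverted output, G5 stuck-at-0, G5 inverted output}.
Test 2 (a=0, b=0, c=1): fault-free G0=1, G1=0, G2=1, G3=1, G4=1, G5=1 → 1; observed 1. Eliminates G0 stuck-at-0, G0 inverted output, G1 stuck-at-1, G1 inverted output, G2 stuck-at-0, G2 inverted output, G4 stuck-at-0, G4 inverted output, G5 stuck-at-0, G5 inverted output.
Test 3 (a=0, b=1, c=0): fault-free G0=0, G1=0, G2=1, G3=0, G4=0, G5=0 → 0; observed 0. Eliminates G3 inverted output.
Only G3 stuck-at-0 is consistent with every test.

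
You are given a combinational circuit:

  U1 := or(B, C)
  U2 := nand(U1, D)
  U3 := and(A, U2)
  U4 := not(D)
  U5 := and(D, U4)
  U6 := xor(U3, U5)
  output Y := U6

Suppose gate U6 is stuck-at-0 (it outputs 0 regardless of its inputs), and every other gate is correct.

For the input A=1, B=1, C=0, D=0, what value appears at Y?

0

Propagate with U6 forced: U1=1, U2=1, U3=1, U4=1, U5=0, U6=0 [stuck-at-0].
So Y = 0. (Without the fault it would be 1.)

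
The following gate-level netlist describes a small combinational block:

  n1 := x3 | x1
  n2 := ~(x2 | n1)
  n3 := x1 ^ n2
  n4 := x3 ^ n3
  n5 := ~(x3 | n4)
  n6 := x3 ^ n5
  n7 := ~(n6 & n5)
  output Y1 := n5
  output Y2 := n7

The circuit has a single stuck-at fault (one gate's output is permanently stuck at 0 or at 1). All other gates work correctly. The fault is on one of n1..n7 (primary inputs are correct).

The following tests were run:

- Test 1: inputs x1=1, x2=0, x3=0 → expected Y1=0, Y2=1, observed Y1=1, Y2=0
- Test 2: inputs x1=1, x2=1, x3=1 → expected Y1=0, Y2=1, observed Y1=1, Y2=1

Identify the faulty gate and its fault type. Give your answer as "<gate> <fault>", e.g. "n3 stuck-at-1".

Fault-free values for test 1 (x1=1, x2=0, x3=0): n1=1, n2=0, n3=1, n4=1, n5=0, n6=0, n7=1, giving Y1=0, Y2=1. Observed Y1=1, Y2=0.
Test 1: faults giving observed Y1=1, Y2=0 are {n1 stuck-at-0, n2 stuck-at-1, n3 stuck-at-0, n4 stuck-at-0, n5 stuck-at-1}.
Test 2 (x1=1, x2=1, x3=1): fault-free n1=1, n2=0, n3=1, n4=0, n5=0, n6=1, n7=1 → Y1=0, Y2=1; observed Y1=1, Y2=1. Eliminates n1 stuck-at-0, n2 stuck-at-1, n3 stuck-at-0, n4 stuck-at-0.
Only n5 stuck-at-1 is consistent with every test.

n5 stuck-at-1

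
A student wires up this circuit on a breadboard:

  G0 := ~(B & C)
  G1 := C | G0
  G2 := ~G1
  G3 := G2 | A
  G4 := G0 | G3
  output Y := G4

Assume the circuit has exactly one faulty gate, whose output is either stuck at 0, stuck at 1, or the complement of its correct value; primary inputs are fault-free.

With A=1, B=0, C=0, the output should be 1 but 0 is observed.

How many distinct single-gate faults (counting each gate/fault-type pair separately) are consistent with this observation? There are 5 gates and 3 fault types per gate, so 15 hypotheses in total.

2

Fault-free: G0=1, G1=1, G2=0, G3=1, G4=1 → 1. Observed 0.
  G0: none of the 3 fault types match ✗
  G1: none of the 3 fault types match ✗
  G2: none of the 3 fault types match ✗
  G3: none of the 3 fault types match ✗
  G4: stuck-at-0, inverted output ✓; others ✗
Consistent faults: {G4 stuck-at-0, G4 inverted output} — 2 in all.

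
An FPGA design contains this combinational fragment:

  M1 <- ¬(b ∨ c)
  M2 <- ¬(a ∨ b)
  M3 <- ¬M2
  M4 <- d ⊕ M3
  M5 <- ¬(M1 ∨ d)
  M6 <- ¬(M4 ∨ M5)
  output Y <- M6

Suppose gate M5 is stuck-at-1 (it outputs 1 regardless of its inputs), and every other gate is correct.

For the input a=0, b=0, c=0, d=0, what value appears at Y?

Propagate with M5 forced: M1=1, M2=1, M3=0, M4=0, M5=1 [stuck-at-1], M6=0.
So Y = 0. (Without the fault it would be 1.)

0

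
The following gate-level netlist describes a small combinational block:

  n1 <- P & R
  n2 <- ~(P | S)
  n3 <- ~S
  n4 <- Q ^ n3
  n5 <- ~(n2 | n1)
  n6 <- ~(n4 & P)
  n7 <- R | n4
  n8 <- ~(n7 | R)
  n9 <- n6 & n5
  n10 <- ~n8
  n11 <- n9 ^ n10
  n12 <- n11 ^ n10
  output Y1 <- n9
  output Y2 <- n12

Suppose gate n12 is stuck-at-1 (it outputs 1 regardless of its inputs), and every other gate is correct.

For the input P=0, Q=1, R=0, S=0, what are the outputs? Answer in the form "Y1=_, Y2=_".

Y1=0, Y2=1

Propagate with n12 forced: n1=0, n2=1, n3=1, n4=0, n5=0, n6=1, n7=0, n8=1, n9=0, n10=0, n11=0, n12=1 [stuck-at-1].
So the outputs are Y1=0, Y2=1. (Without the fault they would be Y1=0, Y2=0.)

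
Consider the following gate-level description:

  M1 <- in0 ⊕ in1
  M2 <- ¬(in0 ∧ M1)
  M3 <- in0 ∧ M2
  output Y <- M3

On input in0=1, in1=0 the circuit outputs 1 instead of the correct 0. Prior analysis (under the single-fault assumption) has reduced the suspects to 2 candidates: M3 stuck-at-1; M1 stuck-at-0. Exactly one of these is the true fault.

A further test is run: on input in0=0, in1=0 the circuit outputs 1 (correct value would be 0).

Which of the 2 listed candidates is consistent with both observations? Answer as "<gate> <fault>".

Evaluate each candidate on input in0=0, in1=0:
  M3 stuck-at-1: M1=0, M2=1, M3=1 [stuck-at-1] → 1 — matches
  M1 stuck-at-0: M1=0 [stuck-at-0], M2=1, M3=0 → 0 — eliminated
Only M3 stuck-at-1 reproduces the observed 1.

M3 stuck-at-1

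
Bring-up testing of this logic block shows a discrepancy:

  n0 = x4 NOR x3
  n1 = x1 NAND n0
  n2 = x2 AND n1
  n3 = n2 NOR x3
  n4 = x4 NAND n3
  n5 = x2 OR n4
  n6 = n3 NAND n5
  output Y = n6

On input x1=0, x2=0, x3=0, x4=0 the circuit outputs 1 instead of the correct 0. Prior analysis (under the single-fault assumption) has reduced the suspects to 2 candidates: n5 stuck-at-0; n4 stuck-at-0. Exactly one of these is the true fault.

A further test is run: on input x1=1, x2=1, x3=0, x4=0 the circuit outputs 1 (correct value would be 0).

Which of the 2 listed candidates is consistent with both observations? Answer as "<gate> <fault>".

Evaluate each candidate on input x1=1, x2=1, x3=0, x4=0:
  n5 stuck-at-0: n0=1, n1=0, n2=0, n3=1, n4=1, n5=0 [stuck-at-0], n6=1 → 1 — matches
  n4 stuck-at-0: n0=1, n1=0, n2=0, n3=1, n4=0 [stuck-at-0], n5=1, n6=0 → 0 — eliminated
Only n5 stuck-at-0 reproduces the observed 1.

n5 stuck-at-0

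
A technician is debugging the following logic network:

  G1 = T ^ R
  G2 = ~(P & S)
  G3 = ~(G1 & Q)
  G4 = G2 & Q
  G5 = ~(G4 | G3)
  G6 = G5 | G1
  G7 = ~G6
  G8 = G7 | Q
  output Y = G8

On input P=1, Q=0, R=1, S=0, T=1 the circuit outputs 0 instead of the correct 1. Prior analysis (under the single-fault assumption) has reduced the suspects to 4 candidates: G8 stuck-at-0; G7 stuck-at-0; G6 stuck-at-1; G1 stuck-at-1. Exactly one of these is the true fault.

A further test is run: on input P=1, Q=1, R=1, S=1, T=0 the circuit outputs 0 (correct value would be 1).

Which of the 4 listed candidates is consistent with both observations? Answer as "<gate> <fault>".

G8 stuck-at-0

Evaluate each candidate on input P=1, Q=1, R=1, S=1, T=0:
  G8 stuck-at-0: G1=1, G2=0, G3=0, G4=0, G5=1, G6=1, G7=0, G8=0 [stuck-at-0] → 0 — matches
  G7 stuck-at-0: G1=1, G2=0, G3=0, G4=0, G5=1, G6=1, G7=0 [stuck-at-0], G8=1 → 1 — eliminated
  G6 stuck-at-1: G1=1, G2=0, G3=0, G4=0, G5=1, G6=1 [stuck-at-1], G7=0, G8=1 → 1 — eliminated
  G1 stuck-at-1: G1=1 [stuck-at-1], G2=0, G3=0, G4=0, G5=1, G6=1, G7=0, G8=1 → 1 — eliminated
Only G8 stuck-at-0 reproduces the observed 0.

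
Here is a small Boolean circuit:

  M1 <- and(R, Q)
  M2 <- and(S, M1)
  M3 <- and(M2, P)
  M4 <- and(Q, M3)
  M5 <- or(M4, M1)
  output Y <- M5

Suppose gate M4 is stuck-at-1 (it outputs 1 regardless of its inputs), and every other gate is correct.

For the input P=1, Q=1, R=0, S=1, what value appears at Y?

1

Propagate with M4 forced: M1=0, M2=0, M3=0, M4=1 [stuck-at-1], M5=1.
So Y = 1. (Without the fault it would be 0.)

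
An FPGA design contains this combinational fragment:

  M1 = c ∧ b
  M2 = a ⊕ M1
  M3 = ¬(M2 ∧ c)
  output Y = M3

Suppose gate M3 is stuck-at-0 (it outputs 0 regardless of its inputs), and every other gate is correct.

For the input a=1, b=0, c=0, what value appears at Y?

Propagate with M3 forced: M1=0, M2=1, M3=0 [stuck-at-0].
So Y = 0. (Without the fault it would be 1.)

0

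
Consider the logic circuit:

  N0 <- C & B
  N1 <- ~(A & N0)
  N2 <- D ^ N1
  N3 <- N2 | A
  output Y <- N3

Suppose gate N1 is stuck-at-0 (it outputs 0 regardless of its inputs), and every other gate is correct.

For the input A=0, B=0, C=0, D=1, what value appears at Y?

1

Propagate with N1 forced: N0=0, N1=0 [stuck-at-0], N2=1, N3=1.
So Y = 1. (Without the fault it would be 0.)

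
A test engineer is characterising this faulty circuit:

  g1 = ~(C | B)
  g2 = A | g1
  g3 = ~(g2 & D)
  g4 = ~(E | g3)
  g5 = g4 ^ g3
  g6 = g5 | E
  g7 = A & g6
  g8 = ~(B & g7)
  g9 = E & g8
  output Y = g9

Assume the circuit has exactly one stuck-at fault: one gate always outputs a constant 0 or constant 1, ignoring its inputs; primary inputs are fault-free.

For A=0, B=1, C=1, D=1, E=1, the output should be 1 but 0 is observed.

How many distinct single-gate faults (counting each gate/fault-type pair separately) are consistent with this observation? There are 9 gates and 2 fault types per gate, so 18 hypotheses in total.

Fault-free: g1=0, g2=0, g3=1, g4=0, g5=1, g6=1, g7=0, g8=1, g9=1 → 1. Observed 0.
  g1: none of the 2 fault types match ✗
  g2: none of the 2 fault types match ✗
  g3: none of the 2 fault types match ✗
  g4: none of the 2 fault types match ✗
  g5: none of the 2 fault types match ✗
  g6: none of the 2 fault types match ✗
  g7: stuck-at-1 ✓; others ✗
  g8: stuck-at-0 ✓; others ✗
  g9: stuck-at-0 ✓; others ✗
Consistent faults: {g7 stuck-at-1, g8 stuck-at-0, g9 stuck-at-0} — 3 in all.

3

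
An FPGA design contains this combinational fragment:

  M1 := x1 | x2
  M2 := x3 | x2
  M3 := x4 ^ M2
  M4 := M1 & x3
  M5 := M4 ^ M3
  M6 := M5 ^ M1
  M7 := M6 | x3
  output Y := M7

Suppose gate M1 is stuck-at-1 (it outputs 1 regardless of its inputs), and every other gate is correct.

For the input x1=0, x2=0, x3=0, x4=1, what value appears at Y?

0

Propagate with M1 forced: M1=1 [stuck-at-1], M2=0, M3=1, M4=0, M5=1, M6=0, M7=0.
So Y = 0. (Without the fault it would be 1.)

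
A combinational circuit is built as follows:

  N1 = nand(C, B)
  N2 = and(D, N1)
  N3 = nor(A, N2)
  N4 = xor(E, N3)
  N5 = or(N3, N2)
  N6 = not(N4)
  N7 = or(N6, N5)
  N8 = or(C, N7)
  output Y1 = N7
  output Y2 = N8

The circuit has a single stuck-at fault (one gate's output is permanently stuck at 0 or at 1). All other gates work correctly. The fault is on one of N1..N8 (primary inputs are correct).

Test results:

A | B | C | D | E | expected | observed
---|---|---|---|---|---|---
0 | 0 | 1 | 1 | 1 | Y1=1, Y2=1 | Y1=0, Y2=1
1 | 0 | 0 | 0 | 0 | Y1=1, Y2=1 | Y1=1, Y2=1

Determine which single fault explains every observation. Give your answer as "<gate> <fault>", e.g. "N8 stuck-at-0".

N5 stuck-at-0

Fault-free values for test 1 (A=0, B=0, C=1, D=1, E=1): N1=1, N2=1, N3=0, N4=1, N5=1, N6=0, N7=1, N8=1, giving Y1=1, Y2=1. Observed Y1=0, Y2=1.
Test 1: faults giving observed Y1=0, Y2=1 are {N5 stuck-at-0, N7 stuck-at-0}.
Test 2 (A=1, B=0, C=0, D=0, E=0): fault-free N1=1, N2=0, N3=0, N4=0, N5=0, N6=1, N7=1, N8=1 → Y1=1, Y2=1; observed Y1=1, Y2=1. Eliminates N7 stuck-at-0.
Only N5 stuck-at-0 is consistent with every test.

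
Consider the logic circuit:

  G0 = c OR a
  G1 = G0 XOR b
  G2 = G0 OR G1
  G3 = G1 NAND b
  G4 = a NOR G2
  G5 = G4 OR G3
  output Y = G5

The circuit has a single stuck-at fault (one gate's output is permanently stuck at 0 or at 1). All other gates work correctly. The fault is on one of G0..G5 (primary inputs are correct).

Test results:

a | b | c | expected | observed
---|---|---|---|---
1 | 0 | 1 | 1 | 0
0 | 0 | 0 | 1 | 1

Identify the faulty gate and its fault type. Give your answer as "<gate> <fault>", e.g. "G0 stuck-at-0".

G3 stuck-at-0

Fault-free values for test 1 (a=1, b=0, c=1): G0=1, G1=1, G2=1, G3=1, G4=0, G5=1, giving Y=1. Observed 0.
Test 1: faults giving observed 0 are {G3 stuck-at-0, G5 stuck-at-0}.
Test 2 (a=0, b=0, c=0): fault-free G0=0, G1=0, G2=0, G3=1, G4=1, G5=1 → 1; observed 1. Eliminates G5 stuck-at-0.
Only G3 stuck-at-0 is consistent with every test.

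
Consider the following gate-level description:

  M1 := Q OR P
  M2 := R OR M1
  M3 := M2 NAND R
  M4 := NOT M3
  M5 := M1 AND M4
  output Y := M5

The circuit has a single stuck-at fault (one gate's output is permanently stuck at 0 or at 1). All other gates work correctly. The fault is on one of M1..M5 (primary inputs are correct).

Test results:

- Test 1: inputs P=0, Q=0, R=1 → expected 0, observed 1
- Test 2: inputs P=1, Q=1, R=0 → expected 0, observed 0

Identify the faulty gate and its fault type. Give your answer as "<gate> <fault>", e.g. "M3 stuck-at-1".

Fault-free values for test 1 (P=0, Q=0, R=1): M1=0, M2=1, M3=0, M4=1, M5=0, giving Y=0. Observed 1.
Test 1: faults giving observed 1 are {M1 stuck-at-1, M5 stuck-at-1}.
Test 2 (P=1, Q=1, R=0): fault-free M1=1, M2=1, M3=1, M4=0, M5=0 → 0; observed 0. Eliminates M5 stuck-at-1.
Only M1 stuck-at-1 is consistent with every test.

M1 stuck-at-1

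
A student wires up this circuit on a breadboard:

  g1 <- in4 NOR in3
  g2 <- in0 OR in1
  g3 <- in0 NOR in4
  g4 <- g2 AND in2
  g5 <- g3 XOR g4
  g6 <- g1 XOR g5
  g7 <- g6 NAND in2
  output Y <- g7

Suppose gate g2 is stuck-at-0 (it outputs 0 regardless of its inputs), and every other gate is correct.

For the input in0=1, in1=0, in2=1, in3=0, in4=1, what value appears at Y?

Propagate with g2 forced: g1=0, g2=0 [stuck-at-0], g3=0, g4=0, g5=0, g6=0, g7=1.
So Y = 1. (Without the fault it would be 0.)

1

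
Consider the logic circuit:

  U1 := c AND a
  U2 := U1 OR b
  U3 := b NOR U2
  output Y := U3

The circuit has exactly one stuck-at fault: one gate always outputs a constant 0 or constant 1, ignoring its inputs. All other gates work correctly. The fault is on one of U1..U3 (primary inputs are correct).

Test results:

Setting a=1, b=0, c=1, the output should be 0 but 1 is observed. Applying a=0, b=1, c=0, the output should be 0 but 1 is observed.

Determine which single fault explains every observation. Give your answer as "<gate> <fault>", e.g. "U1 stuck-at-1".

U3 stuck-at-1

Fault-free values for test 1 (a=1, b=0, c=1): U1=1, U2=1, U3=0, giving Y=0. Observed 1.
Test 1: faults giving observed 1 are {U1 stuck-at-0, U2 stuck-at-0, U3 stuck-at-1}.
Test 2 (a=0, b=1, c=0): fault-free U1=0, U2=1, U3=0 → 0; observed 1. Eliminates U1 stuck-at-0, U2 stuck-at-0.
Only U3 stuck-at-1 is consistent with every test.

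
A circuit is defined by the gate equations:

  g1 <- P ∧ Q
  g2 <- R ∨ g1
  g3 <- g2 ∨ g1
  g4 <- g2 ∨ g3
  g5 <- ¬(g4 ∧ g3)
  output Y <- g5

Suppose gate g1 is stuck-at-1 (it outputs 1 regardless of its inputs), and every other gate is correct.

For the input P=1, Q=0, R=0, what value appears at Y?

0

Propagate with g1 forced: g1=1 [stuck-at-1], g2=1, g3=1, g4=1, g5=0.
So Y = 0. (Without the fault it would be 1.)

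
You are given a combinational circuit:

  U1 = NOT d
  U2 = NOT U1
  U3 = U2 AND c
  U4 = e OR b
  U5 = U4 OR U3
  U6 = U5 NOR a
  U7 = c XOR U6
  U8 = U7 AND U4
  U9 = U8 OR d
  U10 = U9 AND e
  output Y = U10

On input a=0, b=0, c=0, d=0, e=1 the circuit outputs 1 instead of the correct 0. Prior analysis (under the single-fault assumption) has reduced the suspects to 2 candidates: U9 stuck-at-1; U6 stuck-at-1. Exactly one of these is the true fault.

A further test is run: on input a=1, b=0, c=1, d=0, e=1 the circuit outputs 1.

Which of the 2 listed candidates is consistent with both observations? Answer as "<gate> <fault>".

U9 stuck-at-1

Evaluate each candidate on input a=1, b=0, c=1, d=0, e=1:
  U9 stuck-at-1: U1=1, U2=0, U3=0, U4=1, U5=1, U6=0, U7=1, U8=1, U9=1 [stuck-at-1], U10=1 → 1 — matches
  U6 stuck-at-1: U1=1, U2=0, U3=0, U4=1, U5=1, U6=1 [stuck-at-1], U7=0, U8=0, U9=0, U10=0 → 0 — eliminated
Only U9 stuck-at-1 reproduces the observed 1.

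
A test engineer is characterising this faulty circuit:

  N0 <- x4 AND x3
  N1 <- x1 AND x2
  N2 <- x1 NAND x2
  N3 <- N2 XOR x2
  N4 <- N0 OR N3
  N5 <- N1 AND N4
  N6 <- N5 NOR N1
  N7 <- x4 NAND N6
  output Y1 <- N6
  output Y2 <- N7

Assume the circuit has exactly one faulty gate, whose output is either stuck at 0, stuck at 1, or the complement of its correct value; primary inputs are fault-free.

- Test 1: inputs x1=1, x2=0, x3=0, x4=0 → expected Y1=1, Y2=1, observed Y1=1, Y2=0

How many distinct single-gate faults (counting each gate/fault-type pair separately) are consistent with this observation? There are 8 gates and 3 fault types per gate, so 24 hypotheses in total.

Fault-free: N0=0, N1=0, N2=1, N3=1, N4=1, N5=0, N6=1, N7=1 → Y1=1, Y2=1. Observed Y1=1, Y2=0.
  N0: none of the 3 fault types match ✗
  N1: none of the 3 fault types match ✗
  N2: none of the 3 fault types match ✗
  N3: none of the 3 fault types match ✗
  N4: none of the 3 fault types match ✗
  N5: none of the 3 fault types match ✗
  N6: none of the 3 fault types match ✗
  N7: stuck-at-0, inverted output ✓; others ✗
Consistent faults: {N7 stuck-at-0, N7 inverted output} — 2 in all.

2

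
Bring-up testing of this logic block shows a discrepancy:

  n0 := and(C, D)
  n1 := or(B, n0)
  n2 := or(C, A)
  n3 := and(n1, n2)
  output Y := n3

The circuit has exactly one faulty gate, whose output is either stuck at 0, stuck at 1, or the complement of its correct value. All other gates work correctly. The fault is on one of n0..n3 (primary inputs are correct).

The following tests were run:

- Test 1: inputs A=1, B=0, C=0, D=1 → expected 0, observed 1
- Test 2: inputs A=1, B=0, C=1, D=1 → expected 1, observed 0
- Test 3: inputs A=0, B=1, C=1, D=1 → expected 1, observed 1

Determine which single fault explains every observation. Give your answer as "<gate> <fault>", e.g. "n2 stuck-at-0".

n0 inverted output

Fault-free values for test 1 (A=1, B=0, C=0, D=1): n0=0, n1=0, n2=1, n3=0, giving Y=0. Observed 1.
Test 1: faults giving observed 1 are {n0 stuck-at-1, n0 inverted output, n1 stuck-at-1, n1 inverted output, n3 stuck-at-1, n3 inverted output}.
Test 2 (A=1, B=0, C=1, D=1): fault-free n0=1, n1=1, n2=1, n3=1 → 1; observed 0. Eliminates n0 stuck-at-1, n1 stuck-at-1, n3 stuck-at-1.
Test 3 (A=0, B=1, C=1, D=1): fault-free n0=1, n1=1, n2=1, n3=1 → 1; observed 1. Eliminates n1 inverted output, n3 inverted output.
Only n0 inverted output is consistent with every test.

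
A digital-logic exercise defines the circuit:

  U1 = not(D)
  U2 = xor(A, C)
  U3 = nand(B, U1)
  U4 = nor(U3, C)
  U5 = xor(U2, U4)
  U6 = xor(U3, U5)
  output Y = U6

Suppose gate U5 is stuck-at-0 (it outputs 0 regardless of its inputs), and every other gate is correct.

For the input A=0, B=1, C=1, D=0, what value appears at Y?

0

Propagate with U5 forced: U1=1, U2=1, U3=0, U4=0, U5=0 [stuck-at-0], U6=0.
So Y = 0. (Without the fault it would be 1.)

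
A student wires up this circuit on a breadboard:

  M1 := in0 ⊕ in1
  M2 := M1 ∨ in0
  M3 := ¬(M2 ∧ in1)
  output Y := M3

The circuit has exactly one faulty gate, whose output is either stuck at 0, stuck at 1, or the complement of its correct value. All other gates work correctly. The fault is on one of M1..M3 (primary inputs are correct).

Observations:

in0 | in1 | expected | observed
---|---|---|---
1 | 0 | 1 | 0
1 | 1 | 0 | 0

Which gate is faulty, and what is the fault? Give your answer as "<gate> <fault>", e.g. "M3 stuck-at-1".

M3 stuck-at-0

Fault-free values for test 1 (in0=1, in1=0): M1=1, M2=1, M3=1, giving Y=1. Observed 0.
Test 1: faults giving observed 0 are {M3 stuck-at-0, M3 inverted output}.
Test 2 (in0=1, in1=1): fault-free M1=0, M2=1, M3=0 → 0; observed 0. Eliminates M3 inverted output.
Only M3 stuck-at-0 is consistent with every test.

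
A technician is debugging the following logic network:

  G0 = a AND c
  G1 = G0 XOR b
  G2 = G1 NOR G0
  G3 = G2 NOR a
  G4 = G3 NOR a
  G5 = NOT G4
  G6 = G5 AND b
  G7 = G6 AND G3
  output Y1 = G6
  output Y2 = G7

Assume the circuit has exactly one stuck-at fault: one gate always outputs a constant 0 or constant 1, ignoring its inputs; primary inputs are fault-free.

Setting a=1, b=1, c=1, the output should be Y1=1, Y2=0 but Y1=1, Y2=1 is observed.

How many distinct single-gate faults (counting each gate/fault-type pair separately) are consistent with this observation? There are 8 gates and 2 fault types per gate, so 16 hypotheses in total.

Fault-free: G0=1, G1=0, G2=0, G3=0, G4=0, G5=1, G6=1, G7=0 → Y1=1, Y2=0. Observed Y1=1, Y2=1.
  G0: none of the 2 fault types match ✗
  G1: none of the 2 fault types match ✗
  G2: none of the 2 fault types match ✗
  G3: stuck-at-1 ✓; others ✗
  G4: none of the 2 fault types match ✗
  G5: none of the 2 fault types match ✗
  G6: none of the 2 fault types match ✗
  G7: stuck-at-1 ✓; others ✗
Consistent faults: {G3 stuck-at-1, G7 stuck-at-1} — 2 in all.

2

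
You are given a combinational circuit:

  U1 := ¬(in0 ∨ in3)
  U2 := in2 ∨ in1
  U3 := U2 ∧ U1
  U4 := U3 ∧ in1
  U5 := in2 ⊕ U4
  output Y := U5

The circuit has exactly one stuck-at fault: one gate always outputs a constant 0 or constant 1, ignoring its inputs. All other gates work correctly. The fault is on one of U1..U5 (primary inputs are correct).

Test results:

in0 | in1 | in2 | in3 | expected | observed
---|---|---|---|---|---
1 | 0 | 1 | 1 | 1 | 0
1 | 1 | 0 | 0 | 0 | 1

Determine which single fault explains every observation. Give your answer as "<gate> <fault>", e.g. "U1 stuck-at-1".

U4 stuck-at-1

Fault-free values for test 1 (in0=1, in1=0, in2=1, in3=1): U1=0, U2=1, U3=0, U4=0, U5=1, giving Y=1. Observed 0.
Test 1: faults giving observed 0 are {U4 stuck-at-1, U5 stuck-at-0}.
Test 2 (in0=1, in1=1, in2=0, in3=0): fault-free U1=0, U2=1, U3=0, U4=0, U5=0 → 0; observed 1. Eliminates U5 stuck-at-0.
Only U4 stuck-at-1 is consistent with every test.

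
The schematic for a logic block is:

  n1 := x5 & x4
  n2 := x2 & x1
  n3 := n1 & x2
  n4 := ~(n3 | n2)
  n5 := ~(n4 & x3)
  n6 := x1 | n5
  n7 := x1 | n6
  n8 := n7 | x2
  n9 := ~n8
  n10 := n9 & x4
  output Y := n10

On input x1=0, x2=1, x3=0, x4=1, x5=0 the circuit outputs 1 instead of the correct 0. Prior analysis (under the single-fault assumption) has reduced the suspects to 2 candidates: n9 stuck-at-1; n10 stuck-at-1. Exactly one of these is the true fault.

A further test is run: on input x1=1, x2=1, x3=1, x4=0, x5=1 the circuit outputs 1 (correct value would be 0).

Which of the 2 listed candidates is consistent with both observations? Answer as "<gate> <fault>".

n10 stuck-at-1

Evaluate each candidate on input x1=1, x2=1, x3=1, x4=0, x5=1:
  n9 stuck-at-1: n1=0, n2=1, n3=0, n4=0, n5=1, n6=1, n7=1, n8=1, n9=1 [stuck-at-1], n10=0 → 0 — eliminated
  n10 stuck-at-1: n1=0, n2=1, n3=0, n4=0, n5=1, n6=1, n7=1, n8=1, n9=0, n10=1 [stuck-at-1] → 1 — matches
Only n10 stuck-at-1 reproduces the observed 1.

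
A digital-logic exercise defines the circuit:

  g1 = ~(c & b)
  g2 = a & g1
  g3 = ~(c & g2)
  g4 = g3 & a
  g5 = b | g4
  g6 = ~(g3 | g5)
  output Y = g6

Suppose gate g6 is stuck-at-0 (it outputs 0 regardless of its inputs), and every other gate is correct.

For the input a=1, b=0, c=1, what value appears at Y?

Propagate with g6 forced: g1=1, g2=1, g3=0, g4=0, g5=0, g6=0 [stuck-at-0].
So Y = 0. (Without the fault it would be 1.)

0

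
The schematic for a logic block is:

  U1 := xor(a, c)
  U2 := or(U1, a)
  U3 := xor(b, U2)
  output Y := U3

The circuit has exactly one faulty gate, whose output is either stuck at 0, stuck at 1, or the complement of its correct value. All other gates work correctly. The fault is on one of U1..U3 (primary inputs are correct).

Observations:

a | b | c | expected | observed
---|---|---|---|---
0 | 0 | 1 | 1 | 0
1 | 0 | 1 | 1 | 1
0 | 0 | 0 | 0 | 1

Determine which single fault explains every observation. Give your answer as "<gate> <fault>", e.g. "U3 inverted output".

U1 inverted output

Fault-free values for test 1 (a=0, b=0, c=1): U1=1, U2=1, U3=1, giving Y=1. Observed 0.
Test 1: faults giving observed 0 are {U1 stuck-at-0, U1 inverted output, U2 stuck-at-0, U2 inverted output, U3 stuck-at-0, U3 inverted output}.
Test 2 (a=1, b=0, c=1): fault-free U1=0, U2=1, U3=1 → 1; observed 1. Eliminates U2 stuck-at-0, U2 inverted output, U3 stuck-at-0, U3 inverted output.
Test 3 (a=0, b=0, c=0): fault-free U1=0, U2=0, U3=0 → 0; observed 1. Eliminates U1 stuck-at-0.
Only U1 inverted output is consistent with every test.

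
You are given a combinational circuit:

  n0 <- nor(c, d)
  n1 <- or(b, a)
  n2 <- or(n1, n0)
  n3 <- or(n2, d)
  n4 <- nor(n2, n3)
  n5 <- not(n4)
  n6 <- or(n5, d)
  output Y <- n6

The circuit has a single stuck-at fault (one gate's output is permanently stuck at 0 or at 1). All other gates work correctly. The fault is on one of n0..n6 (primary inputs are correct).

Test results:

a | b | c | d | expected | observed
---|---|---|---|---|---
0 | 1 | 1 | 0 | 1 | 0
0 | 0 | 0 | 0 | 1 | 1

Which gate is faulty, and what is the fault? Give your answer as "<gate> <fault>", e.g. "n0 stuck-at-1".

n1 stuck-at-0

Fault-free values for test 1 (a=0, b=1, c=1, d=0): n0=0, n1=1, n2=1, n3=1, n4=0, n5=1, n6=1, giving Y=1. Observed 0.
Test 1: faults giving observed 0 are {n1 stuck-at-0, n2 stuck-at-0, n4 stuck-at-1, n5 stuck-at-0, n6 stuck-at-0}.
Test 2 (a=0, b=0, c=0, d=0): fault-free n0=1, n1=0, n2=1, n3=1, n4=0, n5=1, n6=1 → 1; observed 1. Eliminates n2 stuck-at-0, n4 stuck-at-1, n5 stuck-at-0, n6 stuck-at-0.
Only n1 stuck-at-0 is consistent with every test.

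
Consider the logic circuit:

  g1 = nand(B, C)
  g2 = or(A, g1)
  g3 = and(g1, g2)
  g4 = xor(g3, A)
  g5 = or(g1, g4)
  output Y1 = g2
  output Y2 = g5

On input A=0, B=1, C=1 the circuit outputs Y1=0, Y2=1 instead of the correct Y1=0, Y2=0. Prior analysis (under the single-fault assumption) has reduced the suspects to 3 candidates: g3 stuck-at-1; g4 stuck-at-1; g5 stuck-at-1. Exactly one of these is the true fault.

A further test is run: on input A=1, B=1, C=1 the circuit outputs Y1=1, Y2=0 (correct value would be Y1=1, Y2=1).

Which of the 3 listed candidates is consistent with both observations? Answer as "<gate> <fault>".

g3 stuck-at-1

Evaluate each candidate on input A=1, B=1, C=1:
  g3 stuck-at-1: g1=0, g2=1, g3=1 [stuck-at-1], g4=0, g5=0 → Y1=1, Y2=0 — matches
  g4 stuck-at-1: g1=0, g2=1, g3=0, g4=1 [stuck-at-1], g5=1 → Y1=1, Y2=1 — eliminated
  g5 stuck-at-1: g1=0, g2=1, g3=0, g4=1, g5=1 [stuck-at-1] → Y1=1, Y2=1 — eliminated
Only g3 stuck-at-1 reproduces the observed Y1=1, Y2=0.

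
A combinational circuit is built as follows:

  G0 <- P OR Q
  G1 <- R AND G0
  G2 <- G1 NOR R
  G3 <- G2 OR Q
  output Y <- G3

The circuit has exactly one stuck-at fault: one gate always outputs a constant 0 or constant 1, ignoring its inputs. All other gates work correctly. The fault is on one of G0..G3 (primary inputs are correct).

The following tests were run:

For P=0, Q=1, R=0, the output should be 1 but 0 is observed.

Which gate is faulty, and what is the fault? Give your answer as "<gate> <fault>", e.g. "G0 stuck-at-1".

Fault-free values for test 1 (P=0, Q=1, R=0): G0=1, G1=0, G2=1, G3=1, giving Y=1. Observed 0.
Test 1: faults giving observed 0 are {G3 stuck-at-0}.
Only G3 stuck-at-0 is consistent with every test.

G3 stuck-at-0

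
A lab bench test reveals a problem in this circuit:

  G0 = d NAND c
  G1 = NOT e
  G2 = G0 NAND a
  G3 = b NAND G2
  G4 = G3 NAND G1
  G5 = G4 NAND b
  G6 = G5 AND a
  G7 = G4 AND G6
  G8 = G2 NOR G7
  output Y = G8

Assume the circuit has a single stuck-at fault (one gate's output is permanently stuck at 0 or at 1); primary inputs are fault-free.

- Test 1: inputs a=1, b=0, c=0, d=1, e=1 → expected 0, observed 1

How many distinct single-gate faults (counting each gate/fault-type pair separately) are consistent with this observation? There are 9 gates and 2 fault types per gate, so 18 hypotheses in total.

Fault-free: G0=1, G1=0, G2=0, G3=1, G4=1, G5=1, G6=1, G7=1, G8=0 → 0. Observed 1.
  G0: none of the 2 fault types match ✗
  G1: stuck-at-1 ✓; others ✗
  G2: none of the 2 fault types match ✗
  G3: none of the 2 fault types match ✗
  G4: stuck-at-0 ✓; others ✗
  G5: stuck-at-0 ✓; others ✗
  G6: stuck-at-0 ✓; others ✗
  G7: stuck-at-0 ✓; others ✗
  G8: stuck-at-1 ✓; others ✗
Consistent faults: {G1 stuck-at-1, G4 stuck-at-0, G5 stuck-at-0, G6 stuck-at-0, G7 stuck-at-0, G8 stuck-at-1} — 6 in all.

6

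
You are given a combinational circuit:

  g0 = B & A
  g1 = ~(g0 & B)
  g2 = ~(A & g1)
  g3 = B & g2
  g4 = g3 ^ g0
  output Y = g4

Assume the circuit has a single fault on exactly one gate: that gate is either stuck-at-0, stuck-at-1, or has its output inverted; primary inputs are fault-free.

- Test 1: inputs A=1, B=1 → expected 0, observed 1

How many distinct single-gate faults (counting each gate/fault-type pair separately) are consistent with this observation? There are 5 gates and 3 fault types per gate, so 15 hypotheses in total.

8

Fault-free: g0=1, g1=0, g2=1, g3=1, g4=0 → 0. Observed 1.
  g0: none of the 3 fault types match ✗
  g1: stuck-at-1, inverted output ✓; others ✗
  g2: stuck-at-0, inverted output ✓; others ✗
  g3: stuck-at-0, inverted output ✓; others ✗
  g4: stuck-at-1, inverted output ✓; others ✗
Consistent faults: {g1 stuck-at-1, g1 inverted output, g2 stuck-at-0, g2 inverted output, g3 stuck-at-0, g3 inverted output, g4 stuck-at-1, g4 inverted output} — 8 in all.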